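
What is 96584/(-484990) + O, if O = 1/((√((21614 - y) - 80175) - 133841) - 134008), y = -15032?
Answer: -692936840387923/3479470077874670 - I*√43529/71743130330 ≈ -0.19915 - 2.9081e-9*I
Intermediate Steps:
O = 1/(-267849 + I*√43529) (O = 1/((√((21614 - 1*(-15032)) - 80175) - 133841) - 134008) = 1/((√((21614 + 15032) - 80175) - 133841) - 134008) = 1/((√(36646 - 80175) - 133841) - 134008) = 1/((√(-43529) - 133841) - 134008) = 1/((I*√43529 - 133841) - 134008) = 1/((-133841 + I*√43529) - 134008) = 1/(-267849 + I*√43529) ≈ -3.7334e-6 - 2.91e-9*I)
96584/(-484990) + O = 96584/(-484990) + (-267849/71743130330 - I*√43529/71743130330) = 96584*(-1/484990) + (-267849/71743130330 - I*√43529/71743130330) = -48292/242495 + (-267849/71743130330 - I*√43529/71743130330) = -692936840387923/3479470077874670 - I*√43529/71743130330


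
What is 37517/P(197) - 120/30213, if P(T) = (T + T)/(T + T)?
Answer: 377833667/10071 ≈ 37517.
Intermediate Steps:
P(T) = 1 (P(T) = (2*T)/((2*T)) = (2*T)*(1/(2*T)) = 1)
37517/P(197) - 120/30213 = 37517/1 - 120/30213 = 37517*1 - 120*1/30213 = 37517 - 40/10071 = 377833667/10071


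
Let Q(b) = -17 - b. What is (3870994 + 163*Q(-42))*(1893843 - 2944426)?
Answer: -4071081615227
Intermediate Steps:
(3870994 + 163*Q(-42))*(1893843 - 2944426) = (3870994 + 163*(-17 - 1*(-42)))*(1893843 - 2944426) = (3870994 + 163*(-17 + 42))*(-1050583) = (3870994 + 163*25)*(-1050583) = (3870994 + 4075)*(-1050583) = 3875069*(-1050583) = -4071081615227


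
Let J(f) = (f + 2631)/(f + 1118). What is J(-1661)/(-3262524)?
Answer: 485/885775266 ≈ 5.4754e-7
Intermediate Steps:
J(f) = (2631 + f)/(1118 + f)
J(-1661)/(-3262524) = ((2631 - 1661)/(1118 - 1661))/(-3262524) = (970/(-543))*(-1/3262524) = -1/543*970*(-1/3262524) = -970/543*(-1/3262524) = 485/885775266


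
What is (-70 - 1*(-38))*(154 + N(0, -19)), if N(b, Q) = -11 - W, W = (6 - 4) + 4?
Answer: -4384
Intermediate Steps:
W = 6 (W = 2 + 4 = 6)
N(b, Q) = -17 (N(b, Q) = -11 - 1*6 = -11 - 6 = -17)
(-70 - 1*(-38))*(154 + N(0, -19)) = (-70 - 1*(-38))*(154 - 17) = (-70 + 38)*137 = -32*137 = -4384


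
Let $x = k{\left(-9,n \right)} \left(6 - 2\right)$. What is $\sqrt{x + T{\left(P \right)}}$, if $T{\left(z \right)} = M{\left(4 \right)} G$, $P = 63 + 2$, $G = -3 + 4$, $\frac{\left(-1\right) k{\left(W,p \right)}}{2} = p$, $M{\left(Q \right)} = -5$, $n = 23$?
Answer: $3 i \sqrt{21} \approx 13.748 i$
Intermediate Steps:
$k{\left(W,p \right)} = - 2 p$
$G = 1$
$P = 65$
$T{\left(z \right)} = -5$ ($T{\left(z \right)} = \left(-5\right) 1 = -5$)
$x = -184$ ($x = \left(-2\right) 23 \left(6 - 2\right) = - 46 \left(6 - 2\right) = \left(-46\right) 4 = -184$)
$\sqrt{x + T{\left(P \right)}} = \sqrt{-184 - 5} = \sqrt{-189} = 3 i \sqrt{21}$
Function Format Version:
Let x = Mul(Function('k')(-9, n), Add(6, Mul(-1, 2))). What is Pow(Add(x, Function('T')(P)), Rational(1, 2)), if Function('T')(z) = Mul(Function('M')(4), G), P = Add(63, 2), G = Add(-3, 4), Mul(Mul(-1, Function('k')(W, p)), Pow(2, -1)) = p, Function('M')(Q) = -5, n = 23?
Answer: Mul(3, I, Pow(21, Rational(1, 2))) ≈ Mul(13.748, I)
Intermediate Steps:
Function('k')(W, p) = Mul(-2, p)
G = 1
P = 65
Function('T')(z) = -5 (Function('T')(z) = Mul(-5, 1) = -5)
x = -184 (x = Mul(Mul(-2, 23), Add(6, Mul(-1, 2))) = Mul(-46, Add(6, -2)) = Mul(-46, 4) = -184)
Pow(Add(x, Function('T')(P)), Rational(1, 2)) = Pow(Add(-184, -5), Rational(1, 2)) = Pow(-189, Rational(1, 2)) = Mul(3, I, Pow(21, Rational(1, 2)))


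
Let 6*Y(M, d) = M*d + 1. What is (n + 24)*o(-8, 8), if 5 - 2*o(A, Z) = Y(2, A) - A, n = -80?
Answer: 14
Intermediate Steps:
Y(M, d) = ⅙ + M*d/6 (Y(M, d) = (M*d + 1)/6 = (1 + M*d)/6 = ⅙ + M*d/6)
o(A, Z) = 29/12 + A/3 (o(A, Z) = 5/2 - ((⅙ + (⅙)*2*A) - A)/2 = 5/2 - ((⅙ + A/3) - A)/2 = 5/2 - (⅙ - 2*A/3)/2 = 5/2 + (-1/12 + A/3) = 29/12 + A/3)
(n + 24)*o(-8, 8) = (-80 + 24)*(29/12 + (⅓)*(-8)) = -56*(29/12 - 8/3) = -56*(-¼) = 14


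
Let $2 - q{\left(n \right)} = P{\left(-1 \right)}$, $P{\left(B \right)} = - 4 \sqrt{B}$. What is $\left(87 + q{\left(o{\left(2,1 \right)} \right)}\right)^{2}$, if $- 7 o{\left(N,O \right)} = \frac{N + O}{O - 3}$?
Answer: $7905 + 712 i \approx 7905.0 + 712.0 i$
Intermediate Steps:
$o{\left(N,O \right)} = - \frac{N + O}{7 \left(-3 + O\right)}$ ($o{\left(N,O \right)} = - \frac{\left(N + O\right) \frac{1}{O - 3}}{7} = - \frac{\left(N + O\right) \frac{1}{-3 + O}}{7} = - \frac{\frac{1}{-3 + O} \left(N + O\right)}{7} = - \frac{N + O}{7 \left(-3 + O\right)}$)
$q{\left(n \right)} = 2 + 4 i$ ($q{\left(n \right)} = 2 - - 4 \sqrt{-1} = 2 - - 4 i = 2 + 4 i$)
$\left(87 + q{\left(o{\left(2,1 \right)} \right)}\right)^{2} = \left(87 + \left(2 + 4 i\right)\right)^{2} = \left(89 + 4 i\right)^{2}$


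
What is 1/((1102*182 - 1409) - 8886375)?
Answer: -1/8687220 ≈ -1.1511e-7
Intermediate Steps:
1/((1102*182 - 1409) - 8886375) = 1/((200564 - 1409) - 8886375) = 1/(199155 - 8886375) = 1/(-8687220) = -1/8687220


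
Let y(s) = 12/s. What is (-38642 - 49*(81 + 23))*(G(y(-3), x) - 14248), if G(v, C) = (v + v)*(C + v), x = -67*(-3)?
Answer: 692110112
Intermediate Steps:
x = 201
G(v, C) = 2*v*(C + v) (G(v, C) = (2*v)*(C + v) = 2*v*(C + v))
(-38642 - 49*(81 + 23))*(G(y(-3), x) - 14248) = (-38642 - 49*(81 + 23))*(2*(12/(-3))*(201 + 12/(-3)) - 14248) = (-38642 - 49*104)*(2*(12*(-⅓))*(201 + 12*(-⅓)) - 14248) = (-38642 - 5096)*(2*(-4)*(201 - 4) - 14248) = -43738*(2*(-4)*197 - 14248) = -43738*(-1576 - 14248) = -43738*(-15824) = 692110112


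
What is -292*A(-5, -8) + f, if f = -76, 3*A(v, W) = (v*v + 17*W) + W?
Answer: 34520/3 ≈ 11507.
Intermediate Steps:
A(v, W) = 6*W + v²/3 (A(v, W) = ((v*v + 17*W) + W)/3 = ((v² + 17*W) + W)/3 = (v² + 18*W)/3 = 6*W + v²/3)
-292*A(-5, -8) + f = -292*(6*(-8) + (⅓)*(-5)²) - 76 = -292*(-48 + (⅓)*25) - 76 = -292*(-48 + 25/3) - 76 = -292*(-119/3) - 76 = 34748/3 - 76 = 34520/3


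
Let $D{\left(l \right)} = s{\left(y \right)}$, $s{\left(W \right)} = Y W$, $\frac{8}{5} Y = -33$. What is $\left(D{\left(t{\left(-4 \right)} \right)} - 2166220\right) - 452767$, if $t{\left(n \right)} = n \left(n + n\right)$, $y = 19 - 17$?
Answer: $- \frac{10476113}{4} \approx -2.619 \cdot 10^{6}$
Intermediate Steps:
$y = 2$ ($y = 19 - 17 = 2$)
$Y = - \frac{165}{8}$ ($Y = \frac{5}{8} \left(-33\right) = - \frac{165}{8} \approx -20.625$)
$t{\left(n \right)} = 2 n^{2}$ ($t{\left(n \right)} = n 2 n = 2 n^{2}$)
$s{\left(W \right)} = - \frac{165 W}{8}$
$D{\left(l \right)} = - \frac{165}{4}$ ($D{\left(l \right)} = \left(- \frac{165}{8}\right) 2 = - \frac{165}{4}$)
$\left(D{\left(t{\left(-4 \right)} \right)} - 2166220\right) - 452767 = \left(- \frac{165}{4} - 2166220\right) - 452767 = - \frac{8665045}{4} - 452767 = - \frac{10476113}{4}$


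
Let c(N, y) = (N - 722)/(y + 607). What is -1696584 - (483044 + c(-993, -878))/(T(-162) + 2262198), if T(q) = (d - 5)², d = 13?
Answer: -1040129976931807/613073002 ≈ -1.6966e+6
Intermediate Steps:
T(q) = 64 (T(q) = (13 - 5)² = 8² = 64)
c(N, y) = (-722 + N)/(607 + y)
-1696584 - (483044 + c(-993, -878))/(T(-162) + 2262198) = -1696584 - (483044 + (-722 - 993)/(607 - 878))/(64 + 2262198) = -1696584 - (483044 - 1715/(-271))/2262262 = -1696584 - (483044 - 1/271*(-1715))/2262262 = -1696584 - (483044 + 1715/271)/2262262 = -1696584 - 130906639/(271*2262262) = -1696584 - 1*130906639/613073002 = -1696584 - 130906639/613073002 = -1040129976931807/613073002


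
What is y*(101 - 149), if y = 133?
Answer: -6384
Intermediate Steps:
y*(101 - 149) = 133*(101 - 149) = 133*(-48) = -6384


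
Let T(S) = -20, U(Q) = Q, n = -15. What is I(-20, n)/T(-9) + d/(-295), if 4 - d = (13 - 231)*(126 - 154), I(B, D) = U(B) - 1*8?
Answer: 6513/295 ≈ 22.078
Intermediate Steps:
I(B, D) = -8 + B (I(B, D) = B - 1*8 = B - 8 = -8 + B)
d = -6100 (d = 4 - (13 - 231)*(126 - 154) = 4 - (-218)*(-28) = 4 - 1*6104 = 4 - 6104 = -6100)
I(-20, n)/T(-9) + d/(-295) = (-8 - 20)/(-20) - 6100/(-295) = -28*(-1/20) - 6100*(-1/295) = 7/5 + 1220/59 = 6513/295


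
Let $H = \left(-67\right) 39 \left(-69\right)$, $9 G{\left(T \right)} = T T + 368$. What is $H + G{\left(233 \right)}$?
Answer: $186370$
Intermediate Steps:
$G{\left(T \right)} = \frac{368}{9} + \frac{T^{2}}{9}$ ($G{\left(T \right)} = \frac{T T + 368}{9} = \frac{T^{2} + 368}{9} = \frac{368 + T^{2}}{9} = \frac{368}{9} + \frac{T^{2}}{9}$)
$H = 180297$ ($H = \left(-2613\right) \left(-69\right) = 180297$)
$H + G{\left(233 \right)} = 180297 + \left(\frac{368}{9} + \frac{233^{2}}{9}\right) = 180297 + \left(\frac{368}{9} + \frac{1}{9} \cdot 54289\right) = 180297 + \left(\frac{368}{9} + \frac{54289}{9}\right) = 180297 + 6073 = 186370$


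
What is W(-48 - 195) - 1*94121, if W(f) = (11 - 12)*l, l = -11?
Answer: -94110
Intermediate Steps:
W(f) = 11 (W(f) = (11 - 12)*(-11) = -1*(-11) = 11)
W(-48 - 195) - 1*94121 = 11 - 1*94121 = 11 - 94121 = -94110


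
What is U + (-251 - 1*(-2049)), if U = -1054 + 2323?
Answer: 3067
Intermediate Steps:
U = 1269
U + (-251 - 1*(-2049)) = 1269 + (-251 - 1*(-2049)) = 1269 + (-251 + 2049) = 1269 + 1798 = 3067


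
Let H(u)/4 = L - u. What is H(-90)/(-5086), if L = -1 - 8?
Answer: -162/2543 ≈ -0.063704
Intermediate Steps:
L = -9
H(u) = -36 - 4*u (H(u) = 4*(-9 - u) = -36 - 4*u)
H(-90)/(-5086) = (-36 - 4*(-90))/(-5086) = (-36 + 360)*(-1/5086) = 324*(-1/5086) = -162/2543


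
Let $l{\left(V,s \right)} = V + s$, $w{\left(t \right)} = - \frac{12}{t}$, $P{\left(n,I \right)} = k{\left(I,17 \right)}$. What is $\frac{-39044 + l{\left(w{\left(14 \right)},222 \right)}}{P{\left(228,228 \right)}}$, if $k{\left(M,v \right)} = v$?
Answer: $- \frac{271760}{119} \approx -2283.7$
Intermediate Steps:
$P{\left(n,I \right)} = 17$
$\frac{-39044 + l{\left(w{\left(14 \right)},222 \right)}}{P{\left(228,228 \right)}} = \frac{-39044 + \left(- \frac{12}{14} + 222\right)}{17} = \left(-39044 + \left(\left(-12\right) \frac{1}{14} + 222\right)\right) \frac{1}{17} = \left(-39044 + \left(- \frac{6}{7} + 222\right)\right) \frac{1}{17} = \left(-39044 + \frac{1548}{7}\right) \frac{1}{17} = \left(- \frac{271760}{7}\right) \frac{1}{17} = - \frac{271760}{119}$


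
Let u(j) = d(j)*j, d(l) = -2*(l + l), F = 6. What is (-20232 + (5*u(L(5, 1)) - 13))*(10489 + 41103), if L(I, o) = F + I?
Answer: -1169332680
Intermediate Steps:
d(l) = -4*l
L(I, o) = 6 + I
u(j) = -4*j**2 (u(j) = (-4*j)*j = -4*j**2)
(-20232 + (5*u(L(5, 1)) - 13))*(10489 + 41103) = (-20232 + (5*(-4*(6 + 5)**2) - 13))*(10489 + 41103) = (-20232 + (5*(-4*11**2) - 13))*51592 = (-20232 + (5*(-4*121) - 13))*51592 = (-20232 + (5*(-484) - 13))*51592 = (-20232 + (-2420 - 13))*51592 = (-20232 - 2433)*51592 = -22665*51592 = -1169332680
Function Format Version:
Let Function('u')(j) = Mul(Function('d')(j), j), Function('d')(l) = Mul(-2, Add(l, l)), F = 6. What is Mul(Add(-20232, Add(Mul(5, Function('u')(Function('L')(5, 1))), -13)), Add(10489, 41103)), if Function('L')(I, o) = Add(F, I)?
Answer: -1169332680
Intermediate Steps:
Function('d')(l) = Mul(-4, l) (Function('d')(l) = Mul(-2, Mul(2, l)) = Mul(-4, l))
Function('L')(I, o) = Add(6, I)
Function('u')(j) = Mul(-4, Pow(j, 2)) (Function('u')(j) = Mul(Mul(-4, j), j) = Mul(-4, Pow(j, 2)))
Mul(Add(-20232, Add(Mul(5, Function('u')(Function('L')(5, 1))), -13)), Add(10489, 41103)) = Mul(Add(-20232, Add(Mul(5, Mul(-4, Pow(Add(6, 5), 2))), -13)), Add(10489, 41103)) = Mul(Add(-20232, Add(Mul(5, Mul(-4, Pow(11, 2))), -13)), 51592) = Mul(Add(-20232, Add(Mul(5, Mul(-4, 121)), -13)), 51592) = Mul(Add(-20232, Add(Mul(5, -484), -13)), 51592) = Mul(Add(-20232, Add(-2420, -13)), 51592) = Mul(Add(-20232, -2433), 51592) = Mul(-22665, 51592) = -1169332680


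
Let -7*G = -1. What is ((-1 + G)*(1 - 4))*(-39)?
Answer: -702/7 ≈ -100.29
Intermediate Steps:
G = ⅐ (G = -⅐*(-1) = ⅐ ≈ 0.14286)
((-1 + G)*(1 - 4))*(-39) = ((-1 + ⅐)*(1 - 4))*(-39) = -6/7*(-3)*(-39) = (18/7)*(-39) = -702/7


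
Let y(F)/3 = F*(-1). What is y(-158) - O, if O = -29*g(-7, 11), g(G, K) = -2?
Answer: 416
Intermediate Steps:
y(F) = -3*F (y(F) = 3*(F*(-1)) = 3*(-F) = -3*F)
O = 58 (O = -29*(-2) = 58)
y(-158) - O = -3*(-158) - 1*58 = 474 - 58 = 416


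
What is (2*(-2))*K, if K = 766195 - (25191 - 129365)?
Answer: -3481476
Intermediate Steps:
K = 870369 (K = 766195 - 1*(-104174) = 766195 + 104174 = 870369)
(2*(-2))*K = (2*(-2))*870369 = -4*870369 = -3481476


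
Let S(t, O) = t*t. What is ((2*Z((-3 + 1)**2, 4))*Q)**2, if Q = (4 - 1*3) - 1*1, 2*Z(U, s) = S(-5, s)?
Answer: 0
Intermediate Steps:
S(t, O) = t**2
Z(U, s) = 25/2 (Z(U, s) = (1/2)*(-5)**2 = (1/2)*25 = 25/2)
Q = 0 (Q = (4 - 3) - 1 = 1 - 1 = 0)
((2*Z((-3 + 1)**2, 4))*Q)**2 = ((2*(25/2))*0)**2 = (25*0)**2 = 0**2 = 0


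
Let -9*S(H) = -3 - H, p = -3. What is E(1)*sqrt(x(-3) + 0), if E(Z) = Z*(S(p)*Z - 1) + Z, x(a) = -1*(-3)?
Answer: 0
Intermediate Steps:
x(a) = 3
S(H) = 1/3 + H/9 (S(H) = -(-3 - H)/9 = 1/3 + H/9)
E(Z) = 0 (E(Z) = Z*((1/3 + (1/9)*(-3))*Z - 1) + Z = Z*((1/3 - 1/3)*Z - 1) + Z = Z*(0*Z - 1) + Z = Z*(0 - 1) + Z = Z*(-1) + Z = -Z + Z = 0)
E(1)*sqrt(x(-3) + 0) = 0*sqrt(3 + 0) = 0*sqrt(3) = 0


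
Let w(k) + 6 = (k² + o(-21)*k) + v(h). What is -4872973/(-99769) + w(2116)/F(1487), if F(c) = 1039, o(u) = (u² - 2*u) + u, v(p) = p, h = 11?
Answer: 549308201704/103659991 ≈ 5299.1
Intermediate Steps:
o(u) = u² - u
w(k) = 5 + k² + 462*k (w(k) = -6 + ((k² + (-21*(-1 - 21))*k) + 11) = -6 + ((k² + (-21*(-22))*k) + 11) = -6 + ((k² + 462*k) + 11) = -6 + (11 + k² + 462*k) = 5 + k² + 462*k)
-4872973/(-99769) + w(2116)/F(1487) = -4872973/(-99769) + (5 + 2116² + 462*2116)/1039 = -4872973*(-1/99769) + (5 + 4477456 + 977592)*(1/1039) = 4872973/99769 + 5455053*(1/1039) = 4872973/99769 + 5455053/1039 = 549308201704/103659991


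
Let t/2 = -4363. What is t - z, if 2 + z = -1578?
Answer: -7146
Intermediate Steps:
t = -8726 (t = 2*(-4363) = -8726)
z = -1580 (z = -2 - 1578 = -1580)
t - z = -8726 - 1*(-1580) = -8726 + 1580 = -7146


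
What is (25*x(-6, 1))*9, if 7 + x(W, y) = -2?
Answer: -2025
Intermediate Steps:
x(W, y) = -9 (x(W, y) = -7 - 2 = -9)
(25*x(-6, 1))*9 = (25*(-9))*9 = -225*9 = -2025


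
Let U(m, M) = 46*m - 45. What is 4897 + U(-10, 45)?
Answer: 4392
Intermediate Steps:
U(m, M) = -45 + 46*m
4897 + U(-10, 45) = 4897 + (-45 + 46*(-10)) = 4897 + (-45 - 460) = 4897 - 505 = 4392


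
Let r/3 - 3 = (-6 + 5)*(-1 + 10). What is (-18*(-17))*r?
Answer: -5508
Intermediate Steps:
r = -18 (r = 9 + 3*((-6 + 5)*(-1 + 10)) = 9 + 3*(-1*9) = 9 + 3*(-9) = 9 - 27 = -18)
(-18*(-17))*r = -18*(-17)*(-18) = 306*(-18) = -5508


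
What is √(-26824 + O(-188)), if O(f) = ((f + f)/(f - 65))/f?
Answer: I*√1716977922/253 ≈ 163.78*I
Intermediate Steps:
O(f) = 2/(-65 + f) (O(f) = ((2*f)/(-65 + f))/f = (2*f/(-65 + f))/f = 2/(-65 + f))
√(-26824 + O(-188)) = √(-26824 + 2/(-65 - 188)) = √(-26824 + 2/(-253)) = √(-26824 + 2*(-1/253)) = √(-26824 - 2/253) = √(-6786474/253) = I*√1716977922/253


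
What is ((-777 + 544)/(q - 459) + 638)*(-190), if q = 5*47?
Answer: -13598775/112 ≈ -1.2142e+5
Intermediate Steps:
q = 235
((-777 + 544)/(q - 459) + 638)*(-190) = ((-777 + 544)/(235 - 459) + 638)*(-190) = (-233/(-224) + 638)*(-190) = (-233*(-1/224) + 638)*(-190) = (233/224 + 638)*(-190) = (143145/224)*(-190) = -13598775/112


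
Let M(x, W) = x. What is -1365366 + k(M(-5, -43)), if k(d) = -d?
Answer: -1365361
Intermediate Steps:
-1365366 + k(M(-5, -43)) = -1365366 - 1*(-5) = -1365366 + 5 = -1365361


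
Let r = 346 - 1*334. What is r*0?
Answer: 0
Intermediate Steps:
r = 12 (r = 346 - 334 = 12)
r*0 = 12*0 = 0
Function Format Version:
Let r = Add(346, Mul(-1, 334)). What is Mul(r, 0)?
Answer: 0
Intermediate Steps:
r = 12 (r = Add(346, -334) = 12)
Mul(r, 0) = Mul(12, 0) = 0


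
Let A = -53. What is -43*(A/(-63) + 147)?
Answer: -400502/63 ≈ -6357.2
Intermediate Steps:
-43*(A/(-63) + 147) = -43*(-53/(-63) + 147) = -43*(-53*(-1/63) + 147) = -43*(53/63 + 147) = -43*9314/63 = -400502/63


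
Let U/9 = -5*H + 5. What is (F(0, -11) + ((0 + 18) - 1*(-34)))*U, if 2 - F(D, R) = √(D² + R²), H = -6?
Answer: 13545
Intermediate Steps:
F(D, R) = 2 - √(D² + R²)
U = 315 (U = 9*(-5*(-6) + 5) = 9*(30 + 5) = 9*35 = 315)
(F(0, -11) + ((0 + 18) - 1*(-34)))*U = ((2 - √(0² + (-11)²)) + ((0 + 18) - 1*(-34)))*315 = ((2 - √(0 + 121)) + (18 + 34))*315 = ((2 - √121) + 52)*315 = ((2 - 1*11) + 52)*315 = ((2 - 11) + 52)*315 = (-9 + 52)*315 = 43*315 = 13545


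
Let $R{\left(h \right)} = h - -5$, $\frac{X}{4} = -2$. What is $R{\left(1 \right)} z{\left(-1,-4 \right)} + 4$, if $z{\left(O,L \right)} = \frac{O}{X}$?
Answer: $\frac{19}{4} \approx 4.75$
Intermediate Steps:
$X = -8$ ($X = 4 \left(-2\right) = -8$)
$z{\left(O,L \right)} = - \frac{O}{8}$ ($z{\left(O,L \right)} = \frac{O}{-8} = O \left(- \frac{1}{8}\right) = - \frac{O}{8}$)
$R{\left(h \right)} = 5 + h$ ($R{\left(h \right)} = h + 5 = 5 + h$)
$R{\left(1 \right)} z{\left(-1,-4 \right)} + 4 = \left(5 + 1\right) \left(\left(- \frac{1}{8}\right) \left(-1\right)\right) + 4 = 6 \cdot \frac{1}{8} + 4 = \frac{3}{4} + 4 = \frac{19}{4}$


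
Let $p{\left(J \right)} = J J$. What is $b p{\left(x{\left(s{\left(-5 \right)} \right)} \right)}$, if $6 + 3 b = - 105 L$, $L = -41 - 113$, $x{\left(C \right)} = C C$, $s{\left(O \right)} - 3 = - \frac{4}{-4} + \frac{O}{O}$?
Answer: $3367500$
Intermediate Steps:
$s{\left(O \right)} = 5$ ($s{\left(O \right)} = 3 + \left(- \frac{4}{-4} + \frac{O}{O}\right) = 3 + \left(\left(-4\right) \left(- \frac{1}{4}\right) + 1\right) = 3 + \left(1 + 1\right) = 3 + 2 = 5$)
$x{\left(C \right)} = C^{2}$
$L = -154$
$b = 5388$ ($b = -2 + \frac{\left(-105\right) \left(-154\right)}{3} = -2 + \frac{1}{3} \cdot 16170 = -2 + 5390 = 5388$)
$p{\left(J \right)} = J^{2}$
$b p{\left(x{\left(s{\left(-5 \right)} \right)} \right)} = 5388 \left(5^{2}\right)^{2} = 5388 \cdot 25^{2} = 5388 \cdot 625 = 3367500$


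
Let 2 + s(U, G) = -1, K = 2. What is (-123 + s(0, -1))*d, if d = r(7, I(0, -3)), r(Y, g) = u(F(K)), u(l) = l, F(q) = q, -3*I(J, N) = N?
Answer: -252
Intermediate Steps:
I(J, N) = -N/3
s(U, G) = -3 (s(U, G) = -2 - 1 = -3)
r(Y, g) = 2
d = 2
(-123 + s(0, -1))*d = (-123 - 3)*2 = -126*2 = -252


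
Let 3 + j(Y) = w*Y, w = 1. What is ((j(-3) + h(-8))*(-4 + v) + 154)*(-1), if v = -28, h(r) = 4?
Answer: -218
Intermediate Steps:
j(Y) = -3 + Y (j(Y) = -3 + 1*Y = -3 + Y)
((j(-3) + h(-8))*(-4 + v) + 154)*(-1) = (((-3 - 3) + 4)*(-4 - 28) + 154)*(-1) = ((-6 + 4)*(-32) + 154)*(-1) = (-2*(-32) + 154)*(-1) = (64 + 154)*(-1) = 218*(-1) = -218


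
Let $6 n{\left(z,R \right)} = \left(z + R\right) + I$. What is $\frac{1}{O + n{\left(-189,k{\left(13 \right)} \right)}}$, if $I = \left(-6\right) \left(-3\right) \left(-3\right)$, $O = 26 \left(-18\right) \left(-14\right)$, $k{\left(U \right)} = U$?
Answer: $\frac{3}{19541} \approx 0.00015352$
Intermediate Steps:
$O = 6552$ ($O = \left(-468\right) \left(-14\right) = 6552$)
$I = -54$ ($I = 18 \left(-3\right) = -54$)
$n{\left(z,R \right)} = -9 + \frac{R}{6} + \frac{z}{6}$ ($n{\left(z,R \right)} = \frac{\left(z + R\right) - 54}{6} = \frac{\left(R + z\right) - 54}{6} = \frac{-54 + R + z}{6} = -9 + \frac{R}{6} + \frac{z}{6}$)
$\frac{1}{O + n{\left(-189,k{\left(13 \right)} \right)}} = \frac{1}{6552 + \left(-9 + \frac{1}{6} \cdot 13 + \frac{1}{6} \left(-189\right)\right)} = \frac{1}{6552 - \frac{115}{3}} = \frac{1}{\frac{19541}{3}} = \frac{3}{19541}$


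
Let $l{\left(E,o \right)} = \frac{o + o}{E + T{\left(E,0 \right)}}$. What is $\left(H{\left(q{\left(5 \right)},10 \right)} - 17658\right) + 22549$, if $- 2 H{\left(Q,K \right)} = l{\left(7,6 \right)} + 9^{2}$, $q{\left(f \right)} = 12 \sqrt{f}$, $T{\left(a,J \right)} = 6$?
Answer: $\frac{126101}{26} \approx 4850.0$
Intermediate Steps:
$l{\left(E,o \right)} = \frac{2 o}{6 + E}$ ($l{\left(E,o \right)} = \frac{o + o}{E + 6} = \frac{2 o}{6 + E}$)
$H{\left(Q,K \right)} = - \frac{1065}{26}$ ($H{\left(Q,K \right)} = - \frac{2 \cdot 6 \frac{1}{6 + 7} + 9^{2}}{2} = - \frac{2 \cdot 6 \cdot \frac{1}{13} + 81}{2} = - \frac{\frac{12}{13} + 81}{2} = \left(- \frac{1}{2}\right) \frac{1065}{13} = - \frac{1065}{26}$)
$\left(H{\left(q{\left(5 \right)},10 \right)} - 17658\right) + 22549 = \left(- \frac{1065}{26} - 17658\right) + 22549 = - \frac{460173}{26} + 22549 = \frac{126101}{26}$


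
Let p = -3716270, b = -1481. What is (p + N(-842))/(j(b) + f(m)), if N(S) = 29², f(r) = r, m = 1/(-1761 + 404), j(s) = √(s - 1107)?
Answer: 5041837153/4765670013 + 13683546033242*I*√647/4765670013 ≈ 1.0579 + 73034.0*I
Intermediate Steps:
j(s) = √(-1107 + s)
m = -1/1357 (m = 1/(-1357) = -1/1357 ≈ -0.00073692)
N(S) = 841
(p + N(-842))/(j(b) + f(m)) = (-3716270 + 841)/(√(-1107 - 1481) - 1/1357) = -3715429/(√(-2588) - 1/1357) = -3715429/(2*I*√647 - 1/1357) = -3715429/(-1/1357 + 2*I*√647)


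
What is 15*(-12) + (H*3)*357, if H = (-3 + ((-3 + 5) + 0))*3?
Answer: -3393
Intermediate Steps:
H = -3 (H = (-3 + (2 + 0))*3 = (-3 + 2)*3 = -1*3 = -3)
15*(-12) + (H*3)*357 = 15*(-12) - 3*3*357 = -180 - 9*357 = -180 - 3213 = -3393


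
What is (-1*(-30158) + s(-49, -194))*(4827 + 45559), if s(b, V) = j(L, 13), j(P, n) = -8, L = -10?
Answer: 1519137900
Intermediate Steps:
s(b, V) = -8
(-1*(-30158) + s(-49, -194))*(4827 + 45559) = (-1*(-30158) - 8)*(4827 + 45559) = (30158 - 8)*50386 = 30150*50386 = 1519137900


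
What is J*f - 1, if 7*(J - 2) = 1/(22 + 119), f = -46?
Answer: -91837/987 ≈ -93.047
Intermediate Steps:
J = 1975/987 (J = 2 + 1/(7*(22 + 119)) = 2 + (⅐)/141 = 2 + (⅐)*(1/141) = 2 + 1/987 = 1975/987 ≈ 2.0010)
J*f - 1 = (1975/987)*(-46) - 1 = -90850/987 - 1 = -91837/987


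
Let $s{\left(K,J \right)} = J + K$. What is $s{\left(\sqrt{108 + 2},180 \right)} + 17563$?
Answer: $17743 + \sqrt{110} \approx 17754.0$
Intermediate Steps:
$s{\left(\sqrt{108 + 2},180 \right)} + 17563 = \left(180 + \sqrt{108 + 2}\right) + 17563 = \left(180 + \sqrt{110}\right) + 17563 = 17743 + \sqrt{110}$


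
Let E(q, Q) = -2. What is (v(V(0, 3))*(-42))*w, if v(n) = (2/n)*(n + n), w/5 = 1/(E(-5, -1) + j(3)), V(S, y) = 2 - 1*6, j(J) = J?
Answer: -840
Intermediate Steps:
V(S, y) = -4 (V(S, y) = 2 - 6 = -4)
w = 5 (w = 5/(-2 + 3) = 5/1 = 5*1 = 5)
v(n) = 4 (v(n) = (2/n)*(2*n) = 4)
(v(V(0, 3))*(-42))*w = (4*(-42))*5 = -168*5 = -840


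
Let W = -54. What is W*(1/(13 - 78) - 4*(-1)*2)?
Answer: -28026/65 ≈ -431.17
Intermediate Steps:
W*(1/(13 - 78) - 4*(-1)*2) = -54*(1/(13 - 78) - 4*(-1)*2) = -54*(1/(-65) + 4*2) = -54*(-1/65 + 8) = -54*519/65 = -28026/65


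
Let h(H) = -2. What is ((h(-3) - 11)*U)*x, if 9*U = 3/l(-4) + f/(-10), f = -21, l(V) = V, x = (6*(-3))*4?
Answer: 702/5 ≈ 140.40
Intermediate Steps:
x = -72 (x = -18*4 = -72)
U = 3/20 (U = (3/(-4) - 21/(-10))/9 = (3*(-1/4) - 21*(-1/10))/9 = (-3/4 + 21/10)/9 = (1/9)*(27/20) = 3/20 ≈ 0.15000)
((h(-3) - 11)*U)*x = ((-2 - 11)*(3/20))*(-72) = -13*3/20*(-72) = -39/20*(-72) = 702/5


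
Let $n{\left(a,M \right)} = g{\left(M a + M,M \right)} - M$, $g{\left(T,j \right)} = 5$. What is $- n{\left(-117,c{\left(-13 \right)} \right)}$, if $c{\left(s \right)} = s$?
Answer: $-18$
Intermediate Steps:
$n{\left(a,M \right)} = 5 - M$
$- n{\left(-117,c{\left(-13 \right)} \right)} = - (5 - -13) = - (5 + 13) = \left(-1\right) 18 = -18$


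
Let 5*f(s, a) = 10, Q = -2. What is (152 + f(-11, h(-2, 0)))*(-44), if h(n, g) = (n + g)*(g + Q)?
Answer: -6776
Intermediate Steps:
h(n, g) = (-2 + g)*(g + n) (h(n, g) = (n + g)*(g - 2) = (g + n)*(-2 + g) = (-2 + g)*(g + n))
f(s, a) = 2 (f(s, a) = (⅕)*10 = 2)
(152 + f(-11, h(-2, 0)))*(-44) = (152 + 2)*(-44) = 154*(-44) = -6776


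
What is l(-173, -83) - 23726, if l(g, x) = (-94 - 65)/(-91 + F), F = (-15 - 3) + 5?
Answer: -2467345/104 ≈ -23724.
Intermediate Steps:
F = -13 (F = -18 + 5 = -13)
l(g, x) = 159/104 (l(g, x) = (-94 - 65)/(-91 - 13) = -159/(-104) = -159*(-1/104) = 159/104)
l(-173, -83) - 23726 = 159/104 - 23726 = -2467345/104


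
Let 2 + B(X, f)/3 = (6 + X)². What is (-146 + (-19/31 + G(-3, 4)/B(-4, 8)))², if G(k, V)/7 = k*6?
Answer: 26998416/961 ≈ 28094.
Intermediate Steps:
B(X, f) = -6 + 3*(6 + X)²
G(k, V) = 42*k (G(k, V) = 7*(k*6) = 7*(6*k) = 42*k)
(-146 + (-19/31 + G(-3, 4)/B(-4, 8)))² = (-146 + (-19/31 + (42*(-3))/(-6 + 3*(6 - 4)²)))² = (-146 + (-19*1/31 - 126/(-6 + 3*2²)))² = (-146 + (-19/31 - 126/(-6 + 3*4)))² = (-146 + (-19/31 - 126/(-6 + 12)))² = (-146 + (-19/31 - 126/6))² = (-146 + (-19/31 - 126*⅙))² = (-146 + (-19/31 - 21))² = (-146 - 670/31)² = (-5196/31)² = 26998416/961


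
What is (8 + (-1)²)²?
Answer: 81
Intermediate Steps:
(8 + (-1)²)² = (8 + 1)² = 9² = 81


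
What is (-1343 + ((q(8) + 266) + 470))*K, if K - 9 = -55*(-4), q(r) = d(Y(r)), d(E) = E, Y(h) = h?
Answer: -137171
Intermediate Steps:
q(r) = r
K = 229 (K = 9 - 55*(-4) = 9 + 220 = 229)
(-1343 + ((q(8) + 266) + 470))*K = (-1343 + ((8 + 266) + 470))*229 = (-1343 + (274 + 470))*229 = (-1343 + 744)*229 = -599*229 = -137171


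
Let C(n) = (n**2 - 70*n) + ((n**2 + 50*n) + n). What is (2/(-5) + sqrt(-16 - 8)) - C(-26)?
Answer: -9232/5 + 2*I*sqrt(6) ≈ -1846.4 + 4.899*I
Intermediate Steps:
C(n) = -19*n + 2*n**2 (C(n) = (n**2 - 70*n) + (n**2 + 51*n) = -19*n + 2*n**2)
(2/(-5) + sqrt(-16 - 8)) - C(-26) = (2/(-5) + sqrt(-16 - 8)) - (-26)*(-19 + 2*(-26)) = (2*(-1/5) + sqrt(-24)) - (-26)*(-19 - 52) = (-2/5 + 2*I*sqrt(6)) - (-26)*(-71) = (-2/5 + 2*I*sqrt(6)) - 1*1846 = (-2/5 + 2*I*sqrt(6)) - 1846 = -9232/5 + 2*I*sqrt(6)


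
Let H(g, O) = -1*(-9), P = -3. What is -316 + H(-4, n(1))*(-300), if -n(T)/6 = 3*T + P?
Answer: -3016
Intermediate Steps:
n(T) = 18 - 18*T (n(T) = -6*(3*T - 3) = -6*(-3 + 3*T) = 18 - 18*T)
H(g, O) = 9
-316 + H(-4, n(1))*(-300) = -316 + 9*(-300) = -316 - 2700 = -3016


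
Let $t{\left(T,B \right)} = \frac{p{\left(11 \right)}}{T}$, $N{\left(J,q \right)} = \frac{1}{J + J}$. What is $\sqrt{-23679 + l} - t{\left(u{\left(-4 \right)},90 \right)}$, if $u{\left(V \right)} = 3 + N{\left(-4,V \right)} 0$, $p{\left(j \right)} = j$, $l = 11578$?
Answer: $- \frac{11}{3} + i \sqrt{12101} \approx -3.6667 + 110.0 i$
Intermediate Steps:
$N{\left(J,q \right)} = \frac{1}{2 J}$
$u{\left(V \right)} = 3$ ($u{\left(V \right)} = 3 + \frac{1}{2 \left(-4\right)} 0 = 3 + \frac{1}{2} \left(- \frac{1}{4}\right) 0 = 3 - 0 = 3 + 0 = 3$)
$t{\left(T,B \right)} = \frac{11}{T}$
$\sqrt{-23679 + l} - t{\left(u{\left(-4 \right)},90 \right)} = \sqrt{-23679 + 11578} - \frac{11}{3} = \sqrt{-12101} - 11 \cdot \frac{1}{3} = i \sqrt{12101} - \frac{11}{3} = - \frac{11}{3} + i \sqrt{12101}$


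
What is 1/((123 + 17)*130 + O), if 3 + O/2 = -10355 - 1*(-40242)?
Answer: 1/77968 ≈ 1.2826e-5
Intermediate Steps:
O = 59768 (O = -6 + 2*(-10355 - 1*(-40242)) = -6 + 2*(-10355 + 40242) = -6 + 2*29887 = -6 + 59774 = 59768)
1/((123 + 17)*130 + O) = 1/((123 + 17)*130 + 59768) = 1/(140*130 + 59768) = 1/(18200 + 59768) = 1/77968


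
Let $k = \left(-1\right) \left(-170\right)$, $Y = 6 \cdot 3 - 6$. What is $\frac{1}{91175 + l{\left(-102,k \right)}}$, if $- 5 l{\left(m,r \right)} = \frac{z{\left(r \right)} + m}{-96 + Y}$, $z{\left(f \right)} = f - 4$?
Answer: $\frac{105}{9573391} \approx 1.0968 \cdot 10^{-5}$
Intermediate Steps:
$Y = 12$ ($Y = 18 - 6 = 12$)
$k = 170$
$z{\left(f \right)} = -4 + f$
$l{\left(m,r \right)} = - \frac{1}{105} + \frac{m}{420} + \frac{r}{420}$ ($l{\left(m,r \right)} = - \frac{\left(\left(-4 + r\right) + m\right) \frac{1}{-96 + 12}}{5} = - \frac{\left(-4 + m + r\right) \frac{1}{-84}}{5} = - \frac{\left(-4 + m + r\right) \left(- \frac{1}{84}\right)}{5} = - \frac{\frac{1}{21} - \frac{m}{84} - \frac{r}{84}}{5} = - \frac{1}{105} + \frac{m}{420} + \frac{r}{420}$)
$\frac{1}{91175 + l{\left(-102,k \right)}} = \frac{1}{91175 + \left(- \frac{1}{105} + \frac{1}{420} \left(-102\right) + \frac{1}{420} \cdot 170\right)} = \frac{1}{91175 - - \frac{16}{105}} = \frac{1}{91175 + \frac{16}{105}} = \frac{1}{\frac{9573391}{105}} = \frac{105}{9573391}$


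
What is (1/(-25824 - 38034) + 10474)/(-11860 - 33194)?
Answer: -668848691/2877058332 ≈ -0.23248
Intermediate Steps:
(1/(-25824 - 38034) + 10474)/(-11860 - 33194) = (1/(-63858) + 10474)/(-45054) = (-1/63858 + 10474)*(-1/45054) = (668848691/63858)*(-1/45054) = -668848691/2877058332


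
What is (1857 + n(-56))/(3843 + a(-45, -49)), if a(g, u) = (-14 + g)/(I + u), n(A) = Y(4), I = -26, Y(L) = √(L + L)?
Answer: 139275/288284 + 75*√2/144142 ≈ 0.48385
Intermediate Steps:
Y(L) = √2*√L (Y(L) = √(2*L) = √2*√L)
n(A) = 2*√2 (n(A) = √2*√4 = √2*2 = 2*√2)
a(g, u) = (-14 + g)/(-26 + u)
(1857 + n(-56))/(3843 + a(-45, -49)) = (1857 + 2*√2)/(3843 + (-14 - 45)/(-26 - 49)) = (1857 + 2*√2)/(3843 - 59/(-75)) = (1857 + 2*√2)/(3843 - 1/75*(-59)) = (1857 + 2*√2)/(3843 + 59/75) = (1857 + 2*√2)/(288284/75) = (1857 + 2*√2)*(75/288284) = 139275/288284 + 75*√2/144142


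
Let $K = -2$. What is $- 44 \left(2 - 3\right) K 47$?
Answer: $-4136$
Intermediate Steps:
$- 44 \left(2 - 3\right) K 47 = - 44 \left(2 - 3\right) \left(-2\right) 47 = - 44 \left(\left(-1\right) \left(-2\right)\right) 47 = \left(-44\right) 2 \cdot 47 = \left(-88\right) 47 = -4136$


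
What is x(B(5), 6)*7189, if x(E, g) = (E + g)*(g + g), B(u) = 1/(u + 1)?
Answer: 531986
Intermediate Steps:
B(u) = 1/(1 + u)
x(E, g) = 2*g*(E + g) (x(E, g) = (E + g)*(2*g) = 2*g*(E + g))
x(B(5), 6)*7189 = (2*6*(1/(1 + 5) + 6))*7189 = (2*6*(1/6 + 6))*7189 = (2*6*(37/6))*7189 = 74*7189 = 531986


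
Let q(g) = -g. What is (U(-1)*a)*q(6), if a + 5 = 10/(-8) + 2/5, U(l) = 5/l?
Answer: -351/2 ≈ -175.50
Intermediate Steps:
a = -117/20 (a = -5 + (10/(-8) + 2/5) = -5 + (10*(-1/8) + 2*(1/5)) = -5 + (-5/4 + 2/5) = -5 - 17/20 = -117/20 ≈ -5.8500)
(U(-1)*a)*q(6) = ((5/(-1))*(-117/20))*(-1*6) = ((5*(-1))*(-117/20))*(-6) = -5*(-117/20)*(-6) = (117/4)*(-6) = -351/2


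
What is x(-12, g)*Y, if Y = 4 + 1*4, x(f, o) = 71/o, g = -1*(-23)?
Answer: 568/23 ≈ 24.696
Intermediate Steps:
g = 23
Y = 8 (Y = 4 + 4 = 8)
x(-12, g)*Y = (71/23)*8 = 568/23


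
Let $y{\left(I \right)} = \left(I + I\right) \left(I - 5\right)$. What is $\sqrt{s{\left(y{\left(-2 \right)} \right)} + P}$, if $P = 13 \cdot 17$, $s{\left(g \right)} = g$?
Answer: $\sqrt{249} \approx 15.78$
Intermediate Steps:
$y{\left(I \right)} = 2 I \left(-5 + I\right)$
$P = 221$
$\sqrt{s{\left(y{\left(-2 \right)} \right)} + P} = \sqrt{2 \left(-2\right) \left(-5 - 2\right) + 221} = \sqrt{2 \left(-2\right) \left(-7\right) + 221} = \sqrt{28 + 221} = \sqrt{249}$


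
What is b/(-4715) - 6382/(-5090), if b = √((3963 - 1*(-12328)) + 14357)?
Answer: 3191/2545 - 2*√7662/4715 ≈ 1.2167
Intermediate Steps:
b = 2*√7662 (b = √((3963 + 12328) + 14357) = √(16291 + 14357) = √30648 = 2*√7662 ≈ 175.07)
b/(-4715) - 6382/(-5090) = (2*√7662)/(-4715) - 6382/(-5090) = (2*√7662)*(-1/4715) - 6382*(-1/5090) = -2*√7662/4715 + 3191/2545 = 3191/2545 - 2*√7662/4715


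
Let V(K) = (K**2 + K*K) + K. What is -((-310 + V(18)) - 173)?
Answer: -183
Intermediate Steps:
V(K) = K + 2*K**2 (V(K) = (K**2 + K**2) + K = 2*K**2 + K = K + 2*K**2)
-((-310 + V(18)) - 173) = -((-310 + 18*(1 + 2*18)) - 173) = -((-310 + 18*(1 + 36)) - 173) = -((-310 + 18*37) - 173) = -((-310 + 666) - 173) = -(356 - 173) = -1*183 = -183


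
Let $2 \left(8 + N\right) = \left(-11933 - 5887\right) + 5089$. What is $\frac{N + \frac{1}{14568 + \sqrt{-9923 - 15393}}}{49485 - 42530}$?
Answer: $\frac{- 12747 \sqrt{6329} + 92849147 i}{13910 \left(\sqrt{6329} - 7284 i\right)} \approx -0.91639 - 1.0914 \cdot 10^{-10} i$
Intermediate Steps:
$N = - \frac{12747}{2}$ ($N = -8 + \frac{\left(-11933 - 5887\right) + 5089}{2} = -8 + \frac{-17820 + 5089}{2} = -8 + \frac{1}{2} \left(-12731\right) = -8 - \frac{12731}{2} = - \frac{12747}{2} \approx -6373.5$)
$\frac{N + \frac{1}{14568 + \sqrt{-9923 - 15393}}}{49485 - 42530} = \frac{- \frac{12747}{2} + \frac{1}{14568 + \sqrt{-9923 - 15393}}}{49485 - 42530} = \frac{- \frac{12747}{2} + \frac{1}{14568 + \sqrt{-25316}}}{6955} = \left(- \frac{12747}{2} + \frac{1}{14568 + 2 i \sqrt{6329}}\right) \frac{1}{6955} = - \frac{12747}{13910} + \frac{1}{6955 \left(14568 + 2 i \sqrt{6329}\right)}$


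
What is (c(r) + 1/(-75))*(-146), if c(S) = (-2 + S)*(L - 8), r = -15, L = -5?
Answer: -2419804/75 ≈ -32264.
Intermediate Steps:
c(S) = 26 - 13*S (c(S) = (-2 + S)*(-5 - 8) = (-2 + S)*(-13) = 26 - 13*S)
(c(r) + 1/(-75))*(-146) = ((26 - 13*(-15)) + 1/(-75))*(-146) = ((26 + 195) - 1/75)*(-146) = (221 - 1/75)*(-146) = (16574/75)*(-146) = -2419804/75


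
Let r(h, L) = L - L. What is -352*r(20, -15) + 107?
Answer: 107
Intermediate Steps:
r(h, L) = 0
-352*r(20, -15) + 107 = -352*0 + 107 = 0 + 107 = 107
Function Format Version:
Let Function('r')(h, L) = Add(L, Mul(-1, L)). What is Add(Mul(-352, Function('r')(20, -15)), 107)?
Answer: 107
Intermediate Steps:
Function('r')(h, L) = 0
Add(Mul(-352, Function('r')(20, -15)), 107) = Add(Mul(-352, 0), 107) = Add(0, 107) = 107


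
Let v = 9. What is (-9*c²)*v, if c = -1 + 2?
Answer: -81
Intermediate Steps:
c = 1
(-9*c²)*v = -9*1²*9 = -9*1*9 = -9*9 = -81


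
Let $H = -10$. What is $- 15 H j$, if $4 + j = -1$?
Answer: $-750$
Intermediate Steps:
$j = -5$ ($j = -4 - 1 = -5$)
$- 15 H j = \left(-15\right) \left(-10\right) \left(-5\right) = 150 \left(-5\right) = -750$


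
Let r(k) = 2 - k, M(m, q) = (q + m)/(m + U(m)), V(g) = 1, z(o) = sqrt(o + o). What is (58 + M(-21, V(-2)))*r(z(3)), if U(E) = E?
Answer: 2456/21 - 1228*sqrt(6)/21 ≈ -26.284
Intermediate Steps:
z(o) = sqrt(2)*sqrt(o) (z(o) = sqrt(2*o) = sqrt(2)*sqrt(o))
M(m, q) = (m + q)/(2*m) (M(m, q) = (q + m)/(m + m) = (m + q)/((2*m)) = (m + q)*(1/(2*m)) = (m + q)/(2*m))
(58 + M(-21, V(-2)))*r(z(3)) = (58 + (1/2)*(-21 + 1)/(-21))*(2 - sqrt(2)*sqrt(3)) = (58 + (1/2)*(-1/21)*(-20))*(2 - sqrt(6)) = (58 + 10/21)*(2 - sqrt(6)) = 1228*(2 - sqrt(6))/21 = 2456/21 - 1228*sqrt(6)/21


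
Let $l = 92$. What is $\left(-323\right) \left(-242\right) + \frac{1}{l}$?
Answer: $\frac{7191273}{92} \approx 78166.0$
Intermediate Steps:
$\left(-323\right) \left(-242\right) + \frac{1}{l} = \left(-323\right) \left(-242\right) + \frac{1}{92} = 78166 + \frac{1}{92} = \frac{7191273}{92}$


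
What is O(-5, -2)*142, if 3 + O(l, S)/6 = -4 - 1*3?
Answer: -8520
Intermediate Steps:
O(l, S) = -60 (O(l, S) = -18 + 6*(-4 - 1*3) = -18 + 6*(-4 - 3) = -18 + 6*(-7) = -18 - 42 = -60)
O(-5, -2)*142 = -60*142 = -8520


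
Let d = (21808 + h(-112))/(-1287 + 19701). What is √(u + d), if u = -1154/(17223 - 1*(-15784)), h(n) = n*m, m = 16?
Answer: √1199483508613962/33766161 ≈ 1.0257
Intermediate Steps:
h(n) = 16*n (h(n) = n*16 = 16*n)
u = -1154/33007 (u = -1154/(17223 + 15784) = -1154/33007 ≈ -0.034962)
d = 1112/1023 (d = (21808 + 16*(-112))/(-1287 + 19701) = (21808 - 1792)/18414 = 20016*(1/18414) = 1112/1023 ≈ 1.0870)
√(u + d) = √(-1154/33007 + 1112/1023) = √(35523242/33766161) = √1199483508613962/33766161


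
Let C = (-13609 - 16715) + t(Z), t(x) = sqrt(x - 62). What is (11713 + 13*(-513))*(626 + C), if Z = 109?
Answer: -149796712 + 5044*sqrt(47) ≈ -1.4976e+8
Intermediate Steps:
t(x) = sqrt(-62 + x)
C = -30324 + sqrt(47) (C = (-13609 - 16715) + sqrt(-62 + 109) = -30324 + sqrt(47) ≈ -30317.)
(11713 + 13*(-513))*(626 + C) = (11713 + 13*(-513))*(626 + (-30324 + sqrt(47))) = (11713 - 6669)*(-29698 + sqrt(47)) = 5044*(-29698 + sqrt(47)) = -149796712 + 5044*sqrt(47)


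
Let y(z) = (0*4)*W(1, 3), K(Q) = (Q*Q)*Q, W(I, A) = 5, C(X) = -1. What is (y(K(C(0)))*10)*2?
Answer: 0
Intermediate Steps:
K(Q) = Q³ (K(Q) = Q²*Q = Q³)
y(z) = 0 (y(z) = (0*4)*5 = 0*5 = 0)
(y(K(C(0)))*10)*2 = (0*10)*2 = 0*2 = 0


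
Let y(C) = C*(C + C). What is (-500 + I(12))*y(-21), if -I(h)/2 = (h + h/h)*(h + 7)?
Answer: -876708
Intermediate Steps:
y(C) = 2*C**2 (y(C) = C*(2*C) = 2*C**2)
I(h) = -2*(1 + h)*(7 + h) (I(h) = -2*(h + h/h)*(h + 7) = -2*(h + 1)*(7 + h) = -2*(1 + h)*(7 + h))
(-500 + I(12))*y(-21) = (-500 + (-14 - 16*12 - 2*12**2))*(2*(-21)**2) = (-500 + (-14 - 192 - 2*144))*(2*441) = (-500 + (-14 - 192 - 288))*882 = (-500 - 494)*882 = -994*882 = -876708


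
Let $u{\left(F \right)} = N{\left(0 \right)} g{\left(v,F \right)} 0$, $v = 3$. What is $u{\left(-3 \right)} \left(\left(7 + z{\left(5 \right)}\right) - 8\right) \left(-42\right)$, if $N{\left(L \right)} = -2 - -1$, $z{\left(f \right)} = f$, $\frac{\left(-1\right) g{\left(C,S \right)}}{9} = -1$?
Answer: $0$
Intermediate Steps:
$g{\left(C,S \right)} = 9$ ($g{\left(C,S \right)} = \left(-9\right) \left(-1\right) = 9$)
$N{\left(L \right)} = -1$ ($N{\left(L \right)} = -2 + 1 = -1$)
$u{\left(F \right)} = 0$ ($u{\left(F \right)} = \left(-1\right) 9 \cdot 0 = \left(-9\right) 0 = 0$)
$u{\left(-3 \right)} \left(\left(7 + z{\left(5 \right)}\right) - 8\right) \left(-42\right) = 0 \left(\left(7 + 5\right) - 8\right) \left(-42\right) = 0 \left(12 - 8\right) \left(-42\right) = 0 \cdot 4 \left(-42\right) = 0 \left(-42\right) = 0$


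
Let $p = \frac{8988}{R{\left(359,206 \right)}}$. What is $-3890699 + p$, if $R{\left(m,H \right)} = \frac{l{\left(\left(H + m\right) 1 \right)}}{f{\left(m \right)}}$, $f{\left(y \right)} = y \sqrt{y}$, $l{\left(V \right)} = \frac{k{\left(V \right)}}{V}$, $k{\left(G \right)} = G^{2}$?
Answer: $-3890699 + \frac{3226692 \sqrt{359}}{565} \approx -3.7825 \cdot 10^{6}$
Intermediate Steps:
$l{\left(V \right)} = V$ ($l{\left(V \right)} = \frac{V^{2}}{V} = V$)
$f{\left(y \right)} = y^{\frac{3}{2}}$
$R{\left(m,H \right)} = \frac{H + m}{m^{\frac{3}{2}}}$ ($R{\left(m,H \right)} = \frac{\left(H + m\right) 1}{m^{\frac{3}{2}}} = \frac{H + m}{m^{\frac{3}{2}}}$)
$p = \frac{3226692 \sqrt{359}}{565}$ ($p = \frac{8988}{\frac{1}{359 \sqrt{359}} \left(206 + 359\right)} = \frac{8988}{\frac{\sqrt{359}}{128881} \cdot 565} = \frac{8988}{\frac{565}{128881} \sqrt{359}} = 8988 \frac{359 \sqrt{359}}{565} = \frac{3226692 \sqrt{359}}{565} \approx 1.0821 \cdot 10^{5}$)
$-3890699 + p = -3890699 + \frac{3226692 \sqrt{359}}{565}$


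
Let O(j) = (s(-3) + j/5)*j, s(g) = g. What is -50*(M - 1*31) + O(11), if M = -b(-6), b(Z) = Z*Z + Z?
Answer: 15206/5 ≈ 3041.2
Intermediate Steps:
b(Z) = Z + Z² (b(Z) = Z² + Z = Z + Z²)
M = -30 (M = -(-6)*(1 - 6) = -(-6)*(-5) = -1*30 = -30)
O(j) = j*(-3 + j/5) (O(j) = (-3 + j/5)*j = j*(-3 + j/5))
-50*(M - 1*31) + O(11) = -50*(-30 - 1*31) + (⅕)*11*(-15 + 11) = -50*(-30 - 31) + (⅕)*11*(-4) = -50*(-61) - 44/5 = 3050 - 44/5 = 15206/5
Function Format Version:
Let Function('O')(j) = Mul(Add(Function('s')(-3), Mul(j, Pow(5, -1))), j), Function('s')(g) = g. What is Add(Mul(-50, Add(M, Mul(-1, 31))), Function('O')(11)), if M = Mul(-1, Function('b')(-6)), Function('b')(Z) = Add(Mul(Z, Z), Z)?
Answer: Rational(15206, 5) ≈ 3041.2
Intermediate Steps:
Function('b')(Z) = Add(Z, Pow(Z, 2)) (Function('b')(Z) = Add(Pow(Z, 2), Z) = Add(Z, Pow(Z, 2)))
M = -30 (M = Mul(-1, Mul(-6, Add(1, -6))) = Mul(-1, Mul(-6, -5)) = Mul(-1, 30) = -30)
Function('O')(j) = Mul(j, Add(-3, Mul(Rational(1, 5), j))) (Function('O')(j) = Mul(Add(-3, Mul(j, Pow(5, -1))), j) = Mul(Add(-3, Mul(j, Rational(1, 5))), j) = Mul(Add(-3, Mul(Rational(1, 5), j)), j) = Mul(j, Add(-3, Mul(Rational(1, 5), j))))
Add(Mul(-50, Add(M, Mul(-1, 31))), Function('O')(11)) = Add(Mul(-50, Add(-30, Mul(-1, 31))), Mul(Rational(1, 5), 11, Add(-15, 11))) = Add(Mul(-50, Add(-30, -31)), Mul(Rational(1, 5), 11, -4)) = Add(Mul(-50, -61), Rational(-44, 5)) = Add(3050, Rational(-44, 5)) = Rational(15206, 5)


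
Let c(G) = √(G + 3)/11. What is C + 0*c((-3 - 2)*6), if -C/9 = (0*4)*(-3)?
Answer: 0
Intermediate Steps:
C = 0 (C = -9*0*4*(-3) = -0*(-3) = -9*0 = 0)
c(G) = √(3 + G)/11 (c(G) = √(3 + G)*(1/11) = √(3 + G)/11)
C + 0*c((-3 - 2)*6) = 0 + 0*(√(3 + (-3 - 2)*6)/11) = 0 + 0*(√(3 - 5*6)/11) = 0 + 0*(√(3 - 30)/11) = 0 + 0*(√(-27)/11) = 0 + 0*((3*I*√3)/11) = 0 + 0*(3*I*√3/11) = 0 + 0 = 0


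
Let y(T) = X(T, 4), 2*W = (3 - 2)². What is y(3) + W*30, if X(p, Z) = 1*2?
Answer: 17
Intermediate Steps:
W = ½ (W = (3 - 2)²/2 = (½)*1² = (½)*1 = ½ ≈ 0.50000)
X(p, Z) = 2
y(T) = 2
y(3) + W*30 = 2 + (½)*30 = 2 + 15 = 17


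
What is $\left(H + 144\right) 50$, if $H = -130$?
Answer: $700$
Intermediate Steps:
$\left(H + 144\right) 50 = \left(-130 + 144\right) 50 = 14 \cdot 50 = 700$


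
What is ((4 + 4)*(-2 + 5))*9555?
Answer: 229320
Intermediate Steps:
((4 + 4)*(-2 + 5))*9555 = (8*3)*9555 = 24*9555 = 229320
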